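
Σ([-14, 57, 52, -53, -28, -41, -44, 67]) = -4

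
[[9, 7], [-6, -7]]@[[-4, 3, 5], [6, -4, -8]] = [[6, -1, -11], [-18, 10, 26]]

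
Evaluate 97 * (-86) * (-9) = 75078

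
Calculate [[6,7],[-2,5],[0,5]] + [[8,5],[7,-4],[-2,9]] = [[14, 12], [5, 1], [-2, 14]]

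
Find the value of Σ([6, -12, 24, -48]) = 6 + -12 + 24 + -48
= -30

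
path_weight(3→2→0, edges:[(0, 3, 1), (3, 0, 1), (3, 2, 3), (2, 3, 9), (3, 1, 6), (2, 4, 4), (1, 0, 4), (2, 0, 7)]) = w(3→2)=3 + w(2→0)=7
= 10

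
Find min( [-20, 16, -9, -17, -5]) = -20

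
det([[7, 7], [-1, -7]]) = (7)*(-7) - (7)*(-1)
= -42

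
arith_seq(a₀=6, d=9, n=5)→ [6, 15, 24, 33, 42]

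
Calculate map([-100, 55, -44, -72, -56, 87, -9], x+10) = [-90, 65, -34, -62, -46, 97, 1]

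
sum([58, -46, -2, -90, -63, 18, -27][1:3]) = slice → [-46, -2]
(-46) + (-2)
= -48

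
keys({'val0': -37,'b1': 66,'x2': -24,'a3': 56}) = ['val0', 'b1', 'x2', 'a3']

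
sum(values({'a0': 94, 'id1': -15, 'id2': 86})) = 165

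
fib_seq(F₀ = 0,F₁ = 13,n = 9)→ [0, 13, 13, 26, 39, 65, 104, 169, 273]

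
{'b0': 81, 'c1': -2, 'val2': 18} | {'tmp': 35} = {'b0': 81, 'c1': -2, 'val2': 18, 'tmp': 35}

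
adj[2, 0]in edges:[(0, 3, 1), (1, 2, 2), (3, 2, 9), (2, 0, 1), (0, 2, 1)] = 1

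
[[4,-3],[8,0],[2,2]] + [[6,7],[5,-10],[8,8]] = [[10, 4], [13, -10], [10, 10]]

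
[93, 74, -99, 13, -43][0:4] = [93, 74, -99, 13]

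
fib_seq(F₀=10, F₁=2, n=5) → F_2 = F_1 + F_0 = 12
F_3 = F_2 + F_1 = 14
F_4 = F_3 + F_2 = 26
= [10, 2, 12, 14, 26]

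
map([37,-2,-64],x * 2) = [74, -4, -128]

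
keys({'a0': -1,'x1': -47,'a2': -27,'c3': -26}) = ['a0', 'x1', 'a2', 'c3']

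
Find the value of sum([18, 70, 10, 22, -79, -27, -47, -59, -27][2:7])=slice → [10, 22, -79, -27, -47]
10 + 22 + (-79) + (-27) + (-47)
= -121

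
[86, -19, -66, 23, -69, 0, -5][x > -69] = keep x where x > -69: 86✓, -19✓, -66✓, 23✓, -69✗, 0✓, -5✓
= [86, -19, -66, 23, 0, -5]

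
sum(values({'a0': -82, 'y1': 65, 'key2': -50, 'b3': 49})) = (-82) + 65 + (-50) + 49
= -18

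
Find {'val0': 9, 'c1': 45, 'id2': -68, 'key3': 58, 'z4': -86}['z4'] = -86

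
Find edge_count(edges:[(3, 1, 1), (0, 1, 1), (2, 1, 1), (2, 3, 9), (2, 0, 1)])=5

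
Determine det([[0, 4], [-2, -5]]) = 8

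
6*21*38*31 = 148428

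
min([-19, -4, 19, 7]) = -19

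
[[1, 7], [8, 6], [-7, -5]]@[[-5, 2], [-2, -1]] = [[-19, -5], [-52, 10], [45, -9]]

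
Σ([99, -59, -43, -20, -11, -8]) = 99 + (-59) + (-43) + (-20) + (-11) + (-8)
= -42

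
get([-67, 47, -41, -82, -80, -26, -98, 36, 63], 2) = -41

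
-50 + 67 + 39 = 56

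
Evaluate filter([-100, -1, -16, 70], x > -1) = [70]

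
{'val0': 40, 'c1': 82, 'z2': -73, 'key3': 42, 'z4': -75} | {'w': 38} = {'val0': 40, 'c1': 82, 'z2': -73, 'key3': 42, 'z4': -75, 'w': 38}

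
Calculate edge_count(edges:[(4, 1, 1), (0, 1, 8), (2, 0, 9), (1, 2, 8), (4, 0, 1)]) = 5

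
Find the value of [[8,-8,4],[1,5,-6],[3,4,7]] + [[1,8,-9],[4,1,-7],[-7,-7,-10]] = [[9, 0, -5], [5, 6, -13], [-4, -3, -3]]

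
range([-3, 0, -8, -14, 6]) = 20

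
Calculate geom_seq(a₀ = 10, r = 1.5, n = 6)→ a_0 = 10*1.5^0 = 10.0
a_1 = 10*1.5^1 = 15.0
a_2 = 10*1.5^2 = 22.5
...
= [10.0, 15.0, 22.5, 33.75, 50.625, 75.9375]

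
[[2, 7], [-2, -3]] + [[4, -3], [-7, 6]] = [[6, 4], [-9, 3]]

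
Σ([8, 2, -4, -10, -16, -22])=8 + 2 + (-4) + (-10) + (-16) + (-22)
= -42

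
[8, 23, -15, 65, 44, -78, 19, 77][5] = -78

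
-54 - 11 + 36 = -29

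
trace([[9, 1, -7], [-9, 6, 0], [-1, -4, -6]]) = diagonal: 9 + 6 + (-6)
= 9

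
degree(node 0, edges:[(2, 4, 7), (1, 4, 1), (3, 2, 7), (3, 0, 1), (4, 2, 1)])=incident: (3,0)
= 1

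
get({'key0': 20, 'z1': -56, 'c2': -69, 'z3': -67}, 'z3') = -67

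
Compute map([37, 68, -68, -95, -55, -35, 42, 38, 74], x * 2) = 37*2=74, 68*2=136, -68*2=-136, -95*2=-190, -55*2=-110, -35*2=-70, 42*2=84, 38*2=76, 74*2=148
= [74, 136, -136, -190, -110, -70, 84, 76, 148]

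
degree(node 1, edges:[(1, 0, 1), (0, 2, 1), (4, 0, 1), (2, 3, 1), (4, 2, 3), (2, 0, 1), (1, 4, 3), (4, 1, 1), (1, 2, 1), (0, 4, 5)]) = 4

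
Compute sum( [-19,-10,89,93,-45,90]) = (-19) + (-10) + 89 + 93 + (-45) + 90
= 198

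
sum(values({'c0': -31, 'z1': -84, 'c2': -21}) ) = -136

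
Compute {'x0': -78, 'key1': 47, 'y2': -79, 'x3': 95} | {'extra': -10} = {'x0': -78, 'key1': 47, 'y2': -79, 'x3': 95, 'extra': -10}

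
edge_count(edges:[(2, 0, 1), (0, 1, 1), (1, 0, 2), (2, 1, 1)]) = 4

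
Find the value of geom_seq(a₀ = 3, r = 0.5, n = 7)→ [3.0, 1.5, 0.75, 0.375, 0.1875, 0.09375, 0.046875]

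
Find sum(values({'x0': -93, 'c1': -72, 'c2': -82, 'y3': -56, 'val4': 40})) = (-93) + (-72) + (-82) + (-56) + 40
= -263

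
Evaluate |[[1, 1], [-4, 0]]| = (1)*(0) - (1)*(-4)
= 4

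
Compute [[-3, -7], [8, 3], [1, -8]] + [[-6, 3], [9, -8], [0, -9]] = [[-9, -4], [17, -5], [1, -17]]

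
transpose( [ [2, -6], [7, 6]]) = [[2, 7], [-6, 6]]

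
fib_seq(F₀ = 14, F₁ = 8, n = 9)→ [14, 8, 22, 30, 52, 82, 134, 216, 350]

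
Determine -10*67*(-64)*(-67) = -2872960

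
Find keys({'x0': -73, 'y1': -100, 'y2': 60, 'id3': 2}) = ['x0', 'y1', 'y2', 'id3']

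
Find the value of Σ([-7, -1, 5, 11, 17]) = (-7) + (-1) + 5 + 11 + 17
= 25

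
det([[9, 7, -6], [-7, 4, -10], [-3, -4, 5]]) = 35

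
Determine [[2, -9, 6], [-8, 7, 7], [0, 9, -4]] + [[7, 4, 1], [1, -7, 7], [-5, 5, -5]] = [[9, -5, 7], [-7, 0, 14], [-5, 14, -9]]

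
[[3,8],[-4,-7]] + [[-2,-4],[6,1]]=[[1, 4], [2, -6]]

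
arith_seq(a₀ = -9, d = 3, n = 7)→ a_0 = -9 + 0*3 = -9
a_1 = -9 + 1*3 = -6
a_2 = -9 + 2*3 = -3
...
= [-9, -6, -3, 0, 3, 6, 9]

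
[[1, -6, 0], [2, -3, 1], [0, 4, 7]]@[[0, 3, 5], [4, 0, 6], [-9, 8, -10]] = C[0][0] = (1)*(0) + (-6)*(4) + (0)*(-9) = -24
C[0][1] = (1)*(3) + (-6)*(0) + (0)*(8) = 3
C[0][2] = (1)*(5) + (-6)*(6) + (0)*(-10) = -31
C[1][0] = (2)*(0) + (-3)*(4) + (1)*(-9) = -21
C[1][1] = (2)*(3) + (-3)*(0) + (1)*(8) = 14
C[1][2] = (2)*(5) + (-3)*(6) + (1)*(-10) = -18
... (3 more cells)
= [[-24, 3, -31], [-21, 14, -18], [-47, 56, -46]]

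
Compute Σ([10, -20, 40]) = 30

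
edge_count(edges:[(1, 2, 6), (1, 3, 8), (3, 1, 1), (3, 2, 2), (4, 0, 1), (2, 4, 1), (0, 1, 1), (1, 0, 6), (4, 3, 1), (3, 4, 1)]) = 10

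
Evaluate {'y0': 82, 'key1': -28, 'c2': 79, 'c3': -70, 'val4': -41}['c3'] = -70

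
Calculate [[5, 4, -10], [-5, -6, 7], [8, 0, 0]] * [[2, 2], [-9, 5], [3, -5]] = C[0][0] = (5)*(2) + (4)*(-9) + (-10)*(3) = -56
C[0][1] = (5)*(2) + (4)*(5) + (-10)*(-5) = 80
C[1][0] = (-5)*(2) + (-6)*(-9) + (7)*(3) = 65
C[1][1] = (-5)*(2) + (-6)*(5) + (7)*(-5) = -75
C[2][0] = (8)*(2) + (0)*(-9) + (0)*(3) = 16
C[2][1] = (8)*(2) + (0)*(5) + (0)*(-5) = 16
= [[-56, 80], [65, -75], [16, 16]]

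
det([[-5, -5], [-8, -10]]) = (-5)*(-10) - (-5)*(-8)
= 10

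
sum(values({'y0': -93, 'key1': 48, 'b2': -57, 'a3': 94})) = -8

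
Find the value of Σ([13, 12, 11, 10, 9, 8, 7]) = 13 + 12 + 11 + 10 + 9 + 8 + 7
= 70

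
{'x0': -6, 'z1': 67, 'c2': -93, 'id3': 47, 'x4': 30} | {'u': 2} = {'x0': -6, 'z1': 67, 'c2': -93, 'id3': 47, 'x4': 30, 'u': 2}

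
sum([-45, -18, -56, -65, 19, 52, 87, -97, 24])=(-45) + (-18) + (-56) + (-65) + 19 + 52 + 87 + (-97) + 24
= -99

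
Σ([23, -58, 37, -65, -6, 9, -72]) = 23 + (-58) + 37 + (-65) + (-6) + 9 + (-72)
= -132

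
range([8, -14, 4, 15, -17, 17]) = 34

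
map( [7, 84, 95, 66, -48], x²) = (7)²=49, (84)²=7056, (95)²=9025, (66)²=4356, (-48)²=2304
= [49, 7056, 9025, 4356, 2304]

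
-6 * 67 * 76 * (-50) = 1527600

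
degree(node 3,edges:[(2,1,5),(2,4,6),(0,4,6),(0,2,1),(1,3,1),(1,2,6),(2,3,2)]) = incident: (1,3), (2,3)
= 2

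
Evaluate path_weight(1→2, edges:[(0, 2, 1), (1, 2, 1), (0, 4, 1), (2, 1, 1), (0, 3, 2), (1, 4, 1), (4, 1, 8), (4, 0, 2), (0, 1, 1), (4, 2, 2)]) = w(1→2)=1
= 1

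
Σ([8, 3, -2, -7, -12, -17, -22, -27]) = 8 + 3 + (-2) + (-7) + (-12) + (-17) + (-22) + (-27)
= -76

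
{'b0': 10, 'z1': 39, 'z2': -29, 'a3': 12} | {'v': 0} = {'b0': 10, 'z1': 39, 'z2': -29, 'a3': 12, 'v': 0}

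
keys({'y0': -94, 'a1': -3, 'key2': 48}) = ['y0', 'a1', 'key2']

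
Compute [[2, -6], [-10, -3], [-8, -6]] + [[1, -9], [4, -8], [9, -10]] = [[3, -15], [-6, -11], [1, -16]]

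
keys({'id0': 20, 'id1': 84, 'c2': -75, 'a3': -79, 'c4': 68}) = ['id0', 'id1', 'c2', 'a3', 'c4']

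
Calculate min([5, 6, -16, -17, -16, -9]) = -17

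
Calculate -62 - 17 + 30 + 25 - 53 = -77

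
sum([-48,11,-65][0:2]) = slice → [-48, 11]
(-48) + 11
= -37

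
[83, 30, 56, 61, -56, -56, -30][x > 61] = [83]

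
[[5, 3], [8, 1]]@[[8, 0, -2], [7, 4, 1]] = [[61, 12, -7], [71, 4, -15]]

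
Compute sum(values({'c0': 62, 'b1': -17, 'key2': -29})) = 62 + (-17) + (-29)
= 16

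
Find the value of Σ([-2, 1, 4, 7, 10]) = (-2) + 1 + 4 + 7 + 10
= 20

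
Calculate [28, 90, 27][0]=28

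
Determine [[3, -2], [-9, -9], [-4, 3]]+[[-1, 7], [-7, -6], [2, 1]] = [[2, 5], [-16, -15], [-2, 4]]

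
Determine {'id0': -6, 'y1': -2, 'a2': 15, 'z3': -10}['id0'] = -6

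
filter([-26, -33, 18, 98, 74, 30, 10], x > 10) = keep x where x > 10: -26✗, -33✗, 18✓, 98✓, 74✓, 30✓, 10✗
= [18, 98, 74, 30]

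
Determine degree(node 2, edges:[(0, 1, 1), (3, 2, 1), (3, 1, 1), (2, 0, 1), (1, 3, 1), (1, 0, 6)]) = 2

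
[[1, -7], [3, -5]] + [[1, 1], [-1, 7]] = [[2, -6], [2, 2]]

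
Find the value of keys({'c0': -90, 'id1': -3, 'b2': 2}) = ['c0', 'id1', 'b2']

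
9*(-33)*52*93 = -1436292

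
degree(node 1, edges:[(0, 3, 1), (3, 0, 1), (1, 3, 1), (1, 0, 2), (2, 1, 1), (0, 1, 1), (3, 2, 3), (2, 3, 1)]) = 4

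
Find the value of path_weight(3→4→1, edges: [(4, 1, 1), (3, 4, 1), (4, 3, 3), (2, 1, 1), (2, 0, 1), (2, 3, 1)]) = 2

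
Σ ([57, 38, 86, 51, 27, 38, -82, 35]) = 250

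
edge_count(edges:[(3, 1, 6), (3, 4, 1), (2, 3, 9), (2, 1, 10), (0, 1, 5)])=5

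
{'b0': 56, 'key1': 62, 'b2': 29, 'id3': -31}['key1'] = 62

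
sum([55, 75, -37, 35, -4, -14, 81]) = 191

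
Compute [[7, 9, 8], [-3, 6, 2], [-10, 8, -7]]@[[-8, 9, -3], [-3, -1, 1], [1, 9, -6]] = [[-75, 126, -60], [8, -15, 3], [49, -161, 80]]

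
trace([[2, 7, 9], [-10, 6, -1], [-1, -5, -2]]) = diagonal: 2 + 6 + (-2)
= 6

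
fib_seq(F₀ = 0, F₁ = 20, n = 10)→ F_2 = F_1 + F_0 = 20
F_3 = F_2 + F_1 = 40
F_4 = F_3 + F_2 = 60
...
= [0, 20, 20, 40, 60, 100, 160, 260, 420, 680]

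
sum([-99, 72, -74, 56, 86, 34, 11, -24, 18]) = 80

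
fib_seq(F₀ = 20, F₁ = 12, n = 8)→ F_2 = F_1 + F_0 = 32
F_3 = F_2 + F_1 = 44
F_4 = F_3 + F_2 = 76
...
= [20, 12, 32, 44, 76, 120, 196, 316]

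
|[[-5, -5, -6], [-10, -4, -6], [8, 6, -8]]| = 468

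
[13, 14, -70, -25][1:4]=[14, -70, -25]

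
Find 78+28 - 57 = 49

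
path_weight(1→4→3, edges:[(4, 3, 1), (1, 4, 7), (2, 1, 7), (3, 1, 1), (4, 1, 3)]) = 8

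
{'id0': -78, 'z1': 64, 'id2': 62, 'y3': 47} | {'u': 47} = {'id0': -78, 'z1': 64, 'id2': 62, 'y3': 47, 'u': 47}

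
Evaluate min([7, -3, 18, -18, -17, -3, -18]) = -18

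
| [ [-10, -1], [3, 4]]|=(-10)*(4) - (-1)*(3)
= -37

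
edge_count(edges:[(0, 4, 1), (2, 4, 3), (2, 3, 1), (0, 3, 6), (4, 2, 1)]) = 5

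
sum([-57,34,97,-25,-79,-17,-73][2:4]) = slice → [97, -25]
97 + (-25)
= 72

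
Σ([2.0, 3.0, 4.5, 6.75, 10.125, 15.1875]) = 2.0 + 3.0 + 4.5 + 6.75 + 10.125 + 15.1875
= 41.5625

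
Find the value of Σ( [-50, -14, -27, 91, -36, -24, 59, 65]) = 64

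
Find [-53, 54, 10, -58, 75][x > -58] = [-53, 54, 10, 75]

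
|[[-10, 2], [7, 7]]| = (-10)*(7) - (2)*(7)
= -84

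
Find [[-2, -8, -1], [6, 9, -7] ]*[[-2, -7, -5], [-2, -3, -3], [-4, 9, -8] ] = [[24, 29, 42], [-2, -132, -1]]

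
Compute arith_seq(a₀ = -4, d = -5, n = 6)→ [-4, -9, -14, -19, -24, -29]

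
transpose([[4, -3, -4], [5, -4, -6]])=[[4, 5], [-3, -4], [-4, -6]]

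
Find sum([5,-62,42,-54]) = 5 + (-62) + 42 + (-54)
= -69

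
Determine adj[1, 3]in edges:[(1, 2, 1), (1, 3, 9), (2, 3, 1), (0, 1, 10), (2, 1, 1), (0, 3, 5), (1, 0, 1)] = 9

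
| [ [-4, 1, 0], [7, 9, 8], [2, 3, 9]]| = -275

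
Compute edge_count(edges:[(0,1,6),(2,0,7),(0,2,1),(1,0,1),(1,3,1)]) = 5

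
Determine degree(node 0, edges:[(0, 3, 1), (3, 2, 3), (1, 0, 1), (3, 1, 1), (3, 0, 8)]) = incident: (0,3), (1,0), (3,0)
= 3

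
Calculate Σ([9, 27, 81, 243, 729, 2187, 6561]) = 9 + 27 + 81 + 243 + 729 + 2187 + 6561
= 9837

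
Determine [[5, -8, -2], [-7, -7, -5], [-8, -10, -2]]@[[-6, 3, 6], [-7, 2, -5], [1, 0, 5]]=C[0][0] = (5)*(-6) + (-8)*(-7) + (-2)*(1) = 24
C[0][1] = (5)*(3) + (-8)*(2) + (-2)*(0) = -1
C[0][2] = (5)*(6) + (-8)*(-5) + (-2)*(5) = 60
C[1][0] = (-7)*(-6) + (-7)*(-7) + (-5)*(1) = 86
C[1][1] = (-7)*(3) + (-7)*(2) + (-5)*(0) = -35
C[1][2] = (-7)*(6) + (-7)*(-5) + (-5)*(5) = -32
... (3 more cells)
= [[24, -1, 60], [86, -35, -32], [116, -44, -8]]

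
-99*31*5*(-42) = 644490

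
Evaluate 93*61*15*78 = 6637410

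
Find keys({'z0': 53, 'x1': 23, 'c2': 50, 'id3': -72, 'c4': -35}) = ['z0', 'x1', 'c2', 'id3', 'c4']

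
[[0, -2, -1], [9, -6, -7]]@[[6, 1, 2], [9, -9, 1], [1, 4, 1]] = [[-19, 14, -3], [-7, 35, 5]]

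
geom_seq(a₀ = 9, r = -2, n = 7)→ [9, -18, 36, -72, 144, -288, 576]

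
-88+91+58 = 61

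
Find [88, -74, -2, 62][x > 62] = keep x where x > 62: 88✓, -74✗, -2✗, 62✗
= [88]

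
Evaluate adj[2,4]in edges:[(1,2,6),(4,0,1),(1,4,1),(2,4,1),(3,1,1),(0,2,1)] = 1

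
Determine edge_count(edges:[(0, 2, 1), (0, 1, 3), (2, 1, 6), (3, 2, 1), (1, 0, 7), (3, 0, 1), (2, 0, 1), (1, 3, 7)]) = 8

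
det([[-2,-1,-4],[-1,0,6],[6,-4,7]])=(1)*(-2)*det([[0, 6], [-4, 7]]) + (-1)*(-1)*det([[-1, 6], [6, 7]]) + (1)*(-4)*det([[-1, 0], [6, -4]])
= -48 + -43 + -16
= -107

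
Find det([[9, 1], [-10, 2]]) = (9)*(2) - (1)*(-10)
= 28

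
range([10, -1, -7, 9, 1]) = 17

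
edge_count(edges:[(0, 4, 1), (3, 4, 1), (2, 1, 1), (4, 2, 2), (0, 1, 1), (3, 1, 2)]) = 6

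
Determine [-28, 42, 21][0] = -28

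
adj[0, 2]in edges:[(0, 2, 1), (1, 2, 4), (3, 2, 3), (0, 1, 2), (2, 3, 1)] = 1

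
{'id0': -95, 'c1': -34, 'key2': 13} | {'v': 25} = {'id0': -95, 'c1': -34, 'key2': 13, 'v': 25}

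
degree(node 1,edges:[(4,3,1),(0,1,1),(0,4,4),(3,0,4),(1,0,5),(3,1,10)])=incident: (0,1), (1,0), (3,1)
= 3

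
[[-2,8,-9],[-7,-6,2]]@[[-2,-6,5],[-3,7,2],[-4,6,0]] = C[0][0] = (-2)*(-2) + (8)*(-3) + (-9)*(-4) = 16
C[0][1] = (-2)*(-6) + (8)*(7) + (-9)*(6) = 14
C[0][2] = (-2)*(5) + (8)*(2) + (-9)*(0) = 6
C[1][0] = (-7)*(-2) + (-6)*(-3) + (2)*(-4) = 24
C[1][1] = (-7)*(-6) + (-6)*(7) + (2)*(6) = 12
C[1][2] = (-7)*(5) + (-6)*(2) + (2)*(0) = -47
= [[16, 14, 6], [24, 12, -47]]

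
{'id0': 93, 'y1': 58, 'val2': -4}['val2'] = -4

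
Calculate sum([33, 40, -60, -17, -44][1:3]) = slice → [40, -60]
40 + (-60)
= -20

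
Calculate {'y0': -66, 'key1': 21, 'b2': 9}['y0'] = -66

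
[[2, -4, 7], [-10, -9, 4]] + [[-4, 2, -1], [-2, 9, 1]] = [[-2, -2, 6], [-12, 0, 5]]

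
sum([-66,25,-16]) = (-66) + 25 + (-16)
= -57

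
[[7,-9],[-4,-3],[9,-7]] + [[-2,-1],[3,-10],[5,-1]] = [[5, -10], [-1, -13], [14, -8]]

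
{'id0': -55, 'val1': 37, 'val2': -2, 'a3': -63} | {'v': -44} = {'id0': -55, 'val1': 37, 'val2': -2, 'a3': -63, 'v': -44}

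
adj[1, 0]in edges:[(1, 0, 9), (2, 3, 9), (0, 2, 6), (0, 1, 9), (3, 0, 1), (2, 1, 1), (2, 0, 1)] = 9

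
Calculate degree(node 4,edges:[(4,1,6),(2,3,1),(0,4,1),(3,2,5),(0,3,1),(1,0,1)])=2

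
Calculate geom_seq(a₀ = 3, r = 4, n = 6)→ [3, 12, 48, 192, 768, 3072]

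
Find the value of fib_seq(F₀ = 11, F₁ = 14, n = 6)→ F_2 = F_1 + F_0 = 25
F_3 = F_2 + F_1 = 39
F_4 = F_3 + F_2 = 64
...
= [11, 14, 25, 39, 64, 103]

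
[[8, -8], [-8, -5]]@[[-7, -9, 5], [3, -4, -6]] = [[-80, -40, 88], [41, 92, -10]]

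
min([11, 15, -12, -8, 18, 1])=-12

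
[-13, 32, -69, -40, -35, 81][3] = -40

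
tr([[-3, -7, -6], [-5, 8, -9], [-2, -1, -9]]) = -4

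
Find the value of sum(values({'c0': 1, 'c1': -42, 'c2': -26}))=-67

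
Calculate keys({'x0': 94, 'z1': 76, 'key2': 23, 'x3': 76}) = ['x0', 'z1', 'key2', 'x3']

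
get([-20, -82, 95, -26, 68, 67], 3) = -26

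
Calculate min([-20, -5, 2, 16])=-20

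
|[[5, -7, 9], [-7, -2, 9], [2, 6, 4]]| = -974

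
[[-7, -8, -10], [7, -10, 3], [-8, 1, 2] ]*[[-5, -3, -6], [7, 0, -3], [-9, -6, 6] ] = C[0][0] = (-7)*(-5) + (-8)*(7) + (-10)*(-9) = 69
C[0][1] = (-7)*(-3) + (-8)*(0) + (-10)*(-6) = 81
C[0][2] = (-7)*(-6) + (-8)*(-3) + (-10)*(6) = 6
C[1][0] = (7)*(-5) + (-10)*(7) + (3)*(-9) = -132
C[1][1] = (7)*(-3) + (-10)*(0) + (3)*(-6) = -39
C[1][2] = (7)*(-6) + (-10)*(-3) + (3)*(6) = 6
... (3 more cells)
= [[69, 81, 6], [-132, -39, 6], [29, 12, 57]]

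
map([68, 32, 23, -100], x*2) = [136, 64, 46, -200]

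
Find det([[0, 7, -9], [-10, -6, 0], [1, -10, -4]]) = -1234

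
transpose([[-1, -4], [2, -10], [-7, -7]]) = [[-1, 2, -7], [-4, -10, -7]]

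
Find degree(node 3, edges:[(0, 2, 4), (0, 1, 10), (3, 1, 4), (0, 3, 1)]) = incident: (3,1), (0,3)
= 2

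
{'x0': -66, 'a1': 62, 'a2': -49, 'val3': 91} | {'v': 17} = {'x0': -66, 'a1': 62, 'a2': -49, 'val3': 91, 'v': 17}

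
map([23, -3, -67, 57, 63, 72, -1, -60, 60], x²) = (23)²=529, (-3)²=9, (-67)²=4489, (57)²=3249, (63)²=3969, (72)²=5184, (-1)²=1, (-60)²=3600, (60)²=3600
= [529, 9, 4489, 3249, 3969, 5184, 1, 3600, 3600]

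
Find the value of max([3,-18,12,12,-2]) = 12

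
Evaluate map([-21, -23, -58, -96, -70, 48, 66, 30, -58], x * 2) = -21*2=-42, -23*2=-46, -58*2=-116, -96*2=-192, -70*2=-140, 48*2=96, 66*2=132, 30*2=60, -58*2=-116
= [-42, -46, -116, -192, -140, 96, 132, 60, -116]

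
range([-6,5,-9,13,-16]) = 29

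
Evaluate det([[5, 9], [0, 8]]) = 40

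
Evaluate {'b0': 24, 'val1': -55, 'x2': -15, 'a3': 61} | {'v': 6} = {'b0': 24, 'val1': -55, 'x2': -15, 'a3': 61, 'v': 6}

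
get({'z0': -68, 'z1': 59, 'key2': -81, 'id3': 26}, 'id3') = 26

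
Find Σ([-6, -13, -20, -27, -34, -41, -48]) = (-6) + (-13) + (-20) + (-27) + (-34) + (-41) + (-48)
= -189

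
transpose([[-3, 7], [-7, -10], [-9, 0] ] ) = [[-3, -7, -9], [7, -10, 0]]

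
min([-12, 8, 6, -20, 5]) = -20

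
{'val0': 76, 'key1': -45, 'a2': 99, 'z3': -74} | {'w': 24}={'val0': 76, 'key1': -45, 'a2': 99, 'z3': -74, 'w': 24}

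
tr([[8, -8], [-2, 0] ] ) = diagonal: 8 + 0
= 8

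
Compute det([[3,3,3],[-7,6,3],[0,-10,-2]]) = (1)*(3)*det([[6, 3], [-10, -2]]) + (-1)*(3)*det([[-7, 3], [0, -2]]) + (1)*(3)*det([[-7, 6], [0, -10]])
= 54 + -42 + 210
= 222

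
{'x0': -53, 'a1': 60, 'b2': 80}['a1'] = 60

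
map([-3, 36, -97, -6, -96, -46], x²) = (-3)²=9, (36)²=1296, (-97)²=9409, (-6)²=36, (-96)²=9216, (-46)²=2116
= [9, 1296, 9409, 36, 9216, 2116]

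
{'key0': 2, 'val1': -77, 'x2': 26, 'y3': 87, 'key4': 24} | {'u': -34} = {'key0': 2, 'val1': -77, 'x2': 26, 'y3': 87, 'key4': 24, 'u': -34}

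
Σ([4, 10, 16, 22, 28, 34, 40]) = 154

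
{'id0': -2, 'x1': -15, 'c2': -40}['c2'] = -40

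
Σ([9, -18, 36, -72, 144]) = 9 + -18 + 36 + -72 + 144
= 99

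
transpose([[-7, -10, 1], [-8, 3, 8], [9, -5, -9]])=[[-7, -8, 9], [-10, 3, -5], [1, 8, -9]]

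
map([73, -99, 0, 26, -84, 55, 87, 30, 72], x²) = [5329, 9801, 0, 676, 7056, 3025, 7569, 900, 5184]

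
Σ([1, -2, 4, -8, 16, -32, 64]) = 43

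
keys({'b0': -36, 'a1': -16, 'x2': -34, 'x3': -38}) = ['b0', 'a1', 'x2', 'x3']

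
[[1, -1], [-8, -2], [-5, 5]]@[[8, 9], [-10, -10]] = C[0][0] = (1)*(8) + (-1)*(-10) = 18
C[0][1] = (1)*(9) + (-1)*(-10) = 19
C[1][0] = (-8)*(8) + (-2)*(-10) = -44
C[1][1] = (-8)*(9) + (-2)*(-10) = -52
C[2][0] = (-5)*(8) + (5)*(-10) = -90
C[2][1] = (-5)*(9) + (5)*(-10) = -95
= [[18, 19], [-44, -52], [-90, -95]]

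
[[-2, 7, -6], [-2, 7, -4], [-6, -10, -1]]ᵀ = [[-2, -2, -6], [7, 7, -10], [-6, -4, -1]]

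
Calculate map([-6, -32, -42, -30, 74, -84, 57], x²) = [36, 1024, 1764, 900, 5476, 7056, 3249]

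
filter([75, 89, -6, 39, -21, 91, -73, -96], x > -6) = [75, 89, 39, 91]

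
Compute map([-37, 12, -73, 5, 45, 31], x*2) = -37*2=-74, 12*2=24, -73*2=-146, 5*2=10, 45*2=90, 31*2=62
= [-74, 24, -146, 10, 90, 62]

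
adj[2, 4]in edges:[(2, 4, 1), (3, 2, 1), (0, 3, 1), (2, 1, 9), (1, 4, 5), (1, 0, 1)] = 1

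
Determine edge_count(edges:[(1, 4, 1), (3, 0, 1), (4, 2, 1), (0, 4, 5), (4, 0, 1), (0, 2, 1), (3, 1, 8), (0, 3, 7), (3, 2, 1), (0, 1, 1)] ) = 10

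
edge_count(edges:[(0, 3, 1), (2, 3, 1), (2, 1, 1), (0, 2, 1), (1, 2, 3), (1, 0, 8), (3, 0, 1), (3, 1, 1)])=8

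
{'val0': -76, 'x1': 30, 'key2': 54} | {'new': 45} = {'val0': -76, 'x1': 30, 'key2': 54, 'new': 45}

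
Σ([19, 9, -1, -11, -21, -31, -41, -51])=-128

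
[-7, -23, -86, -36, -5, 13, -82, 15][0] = -7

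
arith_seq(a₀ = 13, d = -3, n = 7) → [13, 10, 7, 4, 1, -2, -5]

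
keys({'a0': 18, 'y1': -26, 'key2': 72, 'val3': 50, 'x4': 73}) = ['a0', 'y1', 'key2', 'val3', 'x4']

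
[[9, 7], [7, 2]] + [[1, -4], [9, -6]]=[[10, 3], [16, -4]]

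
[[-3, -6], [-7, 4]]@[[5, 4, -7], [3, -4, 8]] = [[-33, 12, -27], [-23, -44, 81]]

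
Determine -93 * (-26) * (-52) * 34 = -4275024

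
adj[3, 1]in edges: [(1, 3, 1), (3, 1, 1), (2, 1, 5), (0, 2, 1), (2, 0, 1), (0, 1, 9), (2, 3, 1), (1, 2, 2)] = 1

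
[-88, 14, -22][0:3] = [-88, 14, -22]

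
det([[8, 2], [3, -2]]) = (8)*(-2) - (2)*(3)
= -22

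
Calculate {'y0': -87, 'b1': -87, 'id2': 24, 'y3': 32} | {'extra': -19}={'y0': -87, 'b1': -87, 'id2': 24, 'y3': 32, 'extra': -19}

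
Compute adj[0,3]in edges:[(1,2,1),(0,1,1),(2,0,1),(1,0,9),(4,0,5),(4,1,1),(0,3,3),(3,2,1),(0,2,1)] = 3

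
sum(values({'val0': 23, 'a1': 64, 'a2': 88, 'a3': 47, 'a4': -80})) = 23 + 64 + 88 + 47 + (-80)
= 142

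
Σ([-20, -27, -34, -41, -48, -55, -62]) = -287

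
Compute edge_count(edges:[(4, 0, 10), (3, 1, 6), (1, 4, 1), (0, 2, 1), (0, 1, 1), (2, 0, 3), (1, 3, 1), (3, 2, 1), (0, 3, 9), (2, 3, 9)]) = 10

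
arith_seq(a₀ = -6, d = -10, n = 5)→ [-6, -16, -26, -36, -46]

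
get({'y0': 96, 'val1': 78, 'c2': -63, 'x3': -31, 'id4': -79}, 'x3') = -31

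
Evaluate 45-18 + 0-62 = -35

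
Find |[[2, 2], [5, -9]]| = (2)*(-9) - (2)*(5)
= -28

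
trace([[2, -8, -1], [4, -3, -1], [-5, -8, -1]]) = diagonal: 2 + (-3) + (-1)
= -2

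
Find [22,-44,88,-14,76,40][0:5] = [22, -44, 88, -14, 76]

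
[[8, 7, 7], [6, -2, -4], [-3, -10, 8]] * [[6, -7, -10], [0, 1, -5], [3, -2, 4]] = [[69, -63, -87], [24, -36, -66], [6, -5, 112]]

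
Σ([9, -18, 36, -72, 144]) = 9 + -18 + 36 + -72 + 144
= 99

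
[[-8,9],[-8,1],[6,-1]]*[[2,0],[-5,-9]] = [[-61, -81], [-21, -9], [17, 9]]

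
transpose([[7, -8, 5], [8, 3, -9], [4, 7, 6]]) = [[7, 8, 4], [-8, 3, 7], [5, -9, 6]]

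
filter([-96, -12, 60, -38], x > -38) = [-12, 60]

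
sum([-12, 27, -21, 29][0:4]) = slice → [-12, 27, -21, 29]
(-12) + 27 + (-21) + 29
= 23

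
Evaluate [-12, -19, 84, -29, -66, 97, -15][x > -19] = [-12, 84, 97, -15]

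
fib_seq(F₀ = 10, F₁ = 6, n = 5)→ F_2 = F_1 + F_0 = 16
F_3 = F_2 + F_1 = 22
F_4 = F_3 + F_2 = 38
= [10, 6, 16, 22, 38]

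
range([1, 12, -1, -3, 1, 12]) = 15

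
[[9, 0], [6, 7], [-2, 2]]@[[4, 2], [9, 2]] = C[0][0] = (9)*(4) + (0)*(9) = 36
C[0][1] = (9)*(2) + (0)*(2) = 18
C[1][0] = (6)*(4) + (7)*(9) = 87
C[1][1] = (6)*(2) + (7)*(2) = 26
C[2][0] = (-2)*(4) + (2)*(9) = 10
C[2][1] = (-2)*(2) + (2)*(2) = 0
= [[36, 18], [87, 26], [10, 0]]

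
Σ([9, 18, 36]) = 63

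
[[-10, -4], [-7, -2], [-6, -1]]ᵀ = [[-10, -7, -6], [-4, -2, -1]]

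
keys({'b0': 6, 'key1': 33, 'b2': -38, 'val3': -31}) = ['b0', 'key1', 'b2', 'val3']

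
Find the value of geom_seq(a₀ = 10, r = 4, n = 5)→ a_0 = 10*4^0 = 10
a_1 = 10*4^1 = 40
a_2 = 10*4^2 = 160
...
= [10, 40, 160, 640, 2560]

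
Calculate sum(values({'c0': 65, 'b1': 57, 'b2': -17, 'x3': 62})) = 65 + 57 + (-17) + 62
= 167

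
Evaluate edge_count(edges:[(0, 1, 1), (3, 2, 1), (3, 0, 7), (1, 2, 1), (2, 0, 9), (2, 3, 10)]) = 6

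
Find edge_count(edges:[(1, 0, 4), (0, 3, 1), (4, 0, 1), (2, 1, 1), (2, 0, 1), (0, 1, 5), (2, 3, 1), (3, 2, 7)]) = 8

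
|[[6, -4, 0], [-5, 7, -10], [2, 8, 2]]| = 604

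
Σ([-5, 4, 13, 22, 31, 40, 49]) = 154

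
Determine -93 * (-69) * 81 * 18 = 9355986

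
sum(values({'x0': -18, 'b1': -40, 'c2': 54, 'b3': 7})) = (-18) + (-40) + 54 + 7
= 3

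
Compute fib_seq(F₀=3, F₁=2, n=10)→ F_2 = F_1 + F_0 = 5
F_3 = F_2 + F_1 = 7
F_4 = F_3 + F_2 = 12
...
= [3, 2, 5, 7, 12, 19, 31, 50, 81, 131]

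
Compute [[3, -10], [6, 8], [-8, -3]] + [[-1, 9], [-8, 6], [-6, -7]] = [[2, -1], [-2, 14], [-14, -10]]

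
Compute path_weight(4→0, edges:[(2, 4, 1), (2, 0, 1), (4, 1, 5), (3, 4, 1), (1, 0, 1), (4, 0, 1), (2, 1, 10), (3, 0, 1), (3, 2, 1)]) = 1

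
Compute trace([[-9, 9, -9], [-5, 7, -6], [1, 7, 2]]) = diagonal: (-9) + 7 + 2
= 0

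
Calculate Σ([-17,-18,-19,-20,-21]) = -95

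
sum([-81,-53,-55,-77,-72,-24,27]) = -335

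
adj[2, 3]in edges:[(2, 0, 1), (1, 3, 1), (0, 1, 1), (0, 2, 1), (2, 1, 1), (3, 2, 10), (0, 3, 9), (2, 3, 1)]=1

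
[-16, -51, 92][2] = 92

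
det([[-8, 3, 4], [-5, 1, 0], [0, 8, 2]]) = (1)*(-8)*det([[1, 0], [8, 2]]) + (-1)*(3)*det([[-5, 0], [0, 2]]) + (1)*(4)*det([[-5, 1], [0, 8]])
= -16 + 30 + -160
= -146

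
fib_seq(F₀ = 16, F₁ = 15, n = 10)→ [16, 15, 31, 46, 77, 123, 200, 323, 523, 846]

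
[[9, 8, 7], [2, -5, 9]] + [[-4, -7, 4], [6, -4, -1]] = [[5, 1, 11], [8, -9, 8]]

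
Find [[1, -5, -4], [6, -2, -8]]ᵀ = [[1, 6], [-5, -2], [-4, -8]]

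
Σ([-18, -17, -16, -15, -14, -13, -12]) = -105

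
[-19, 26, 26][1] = 26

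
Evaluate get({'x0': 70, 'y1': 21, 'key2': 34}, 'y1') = 21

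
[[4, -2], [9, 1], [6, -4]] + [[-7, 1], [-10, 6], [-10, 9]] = [[-3, -1], [-1, 7], [-4, 5]]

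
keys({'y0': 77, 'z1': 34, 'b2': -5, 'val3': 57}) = ['y0', 'z1', 'b2', 'val3']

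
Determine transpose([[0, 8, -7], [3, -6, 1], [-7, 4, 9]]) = [[0, 3, -7], [8, -6, 4], [-7, 1, 9]]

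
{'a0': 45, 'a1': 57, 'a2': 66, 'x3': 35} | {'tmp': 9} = {'a0': 45, 'a1': 57, 'a2': 66, 'x3': 35, 'tmp': 9}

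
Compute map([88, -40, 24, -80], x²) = (88)²=7744, (-40)²=1600, (24)²=576, (-80)²=6400
= [7744, 1600, 576, 6400]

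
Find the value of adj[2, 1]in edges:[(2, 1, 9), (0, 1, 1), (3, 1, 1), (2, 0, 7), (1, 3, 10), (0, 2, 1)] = 9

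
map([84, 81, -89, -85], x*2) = 84*2=168, 81*2=162, -89*2=-178, -85*2=-170
= [168, 162, -178, -170]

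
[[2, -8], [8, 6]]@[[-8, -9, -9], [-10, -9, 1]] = [[64, 54, -26], [-124, -126, -66]]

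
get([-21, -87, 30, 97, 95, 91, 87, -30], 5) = 91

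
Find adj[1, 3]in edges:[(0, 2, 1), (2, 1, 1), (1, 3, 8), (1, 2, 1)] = 8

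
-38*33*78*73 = -7140276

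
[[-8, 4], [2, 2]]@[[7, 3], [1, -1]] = C[0][0] = (-8)*(7) + (4)*(1) = -52
C[0][1] = (-8)*(3) + (4)*(-1) = -28
C[1][0] = (2)*(7) + (2)*(1) = 16
C[1][1] = (2)*(3) + (2)*(-1) = 4
= [[-52, -28], [16, 4]]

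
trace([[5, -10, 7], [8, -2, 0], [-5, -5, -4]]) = diagonal: 5 + (-2) + (-4)
= -1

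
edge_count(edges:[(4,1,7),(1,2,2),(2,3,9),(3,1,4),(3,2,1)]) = 5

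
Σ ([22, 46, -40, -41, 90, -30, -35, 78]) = 90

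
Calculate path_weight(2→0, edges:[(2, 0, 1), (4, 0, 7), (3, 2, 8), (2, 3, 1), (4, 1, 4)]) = 1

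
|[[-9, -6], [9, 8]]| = -18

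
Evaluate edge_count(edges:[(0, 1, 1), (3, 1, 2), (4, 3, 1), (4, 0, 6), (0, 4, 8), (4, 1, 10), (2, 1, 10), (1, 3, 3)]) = 8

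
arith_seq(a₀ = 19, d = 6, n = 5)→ a_0 = 19 + 0*6 = 19
a_1 = 19 + 1*6 = 25
a_2 = 19 + 2*6 = 31
...
= [19, 25, 31, 37, 43]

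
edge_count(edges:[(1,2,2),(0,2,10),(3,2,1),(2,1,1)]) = 4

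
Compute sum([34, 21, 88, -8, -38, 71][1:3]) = slice → [21, 88]
21 + 88
= 109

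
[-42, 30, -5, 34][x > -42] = [30, -5, 34]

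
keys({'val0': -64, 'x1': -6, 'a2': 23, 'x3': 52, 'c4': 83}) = ['val0', 'x1', 'a2', 'x3', 'c4']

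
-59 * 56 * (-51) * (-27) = -4549608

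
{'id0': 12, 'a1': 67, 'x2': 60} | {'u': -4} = {'id0': 12, 'a1': 67, 'x2': 60, 'u': -4}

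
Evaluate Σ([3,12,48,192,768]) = 1023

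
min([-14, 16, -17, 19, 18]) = -17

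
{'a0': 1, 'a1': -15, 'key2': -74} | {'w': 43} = {'a0': 1, 'a1': -15, 'key2': -74, 'w': 43}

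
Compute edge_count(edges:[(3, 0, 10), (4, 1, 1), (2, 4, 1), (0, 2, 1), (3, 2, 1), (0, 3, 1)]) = 6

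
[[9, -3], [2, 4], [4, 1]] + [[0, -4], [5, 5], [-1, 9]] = [[9, -7], [7, 9], [3, 10]]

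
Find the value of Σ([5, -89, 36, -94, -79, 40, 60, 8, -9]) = -122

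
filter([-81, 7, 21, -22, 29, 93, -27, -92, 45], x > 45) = keep x where x > 45: -81✗, 7✗, 21✗, -22✗, 29✗, 93✓, -27✗, -92✗, 45✗
= [93]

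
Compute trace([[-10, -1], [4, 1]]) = -9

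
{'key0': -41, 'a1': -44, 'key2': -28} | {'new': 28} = {'key0': -41, 'a1': -44, 'key2': -28, 'new': 28}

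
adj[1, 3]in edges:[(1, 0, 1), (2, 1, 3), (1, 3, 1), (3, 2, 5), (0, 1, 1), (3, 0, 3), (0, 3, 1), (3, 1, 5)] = 1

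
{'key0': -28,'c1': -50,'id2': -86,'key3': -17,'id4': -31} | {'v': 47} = {'key0': -28, 'c1': -50, 'id2': -86, 'key3': -17, 'id4': -31, 'v': 47}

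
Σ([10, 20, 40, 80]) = 10 + 20 + 40 + 80
= 150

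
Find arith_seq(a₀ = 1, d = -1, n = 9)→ [1, 0, -1, -2, -3, -4, -5, -6, -7]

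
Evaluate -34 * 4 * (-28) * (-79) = -300832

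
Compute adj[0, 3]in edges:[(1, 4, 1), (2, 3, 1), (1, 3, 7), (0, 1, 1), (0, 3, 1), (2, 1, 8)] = 1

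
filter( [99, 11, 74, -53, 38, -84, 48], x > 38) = keep x where x > 38: 99✓, 11✗, 74✓, -53✗, 38✗, -84✗, 48✓
= [99, 74, 48]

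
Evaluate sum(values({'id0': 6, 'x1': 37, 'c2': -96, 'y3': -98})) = 6 + 37 + (-96) + (-98)
= -151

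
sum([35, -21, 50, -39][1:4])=slice → [-21, 50, -39]
(-21) + 50 + (-39)
= -10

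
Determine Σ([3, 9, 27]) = 3 + 9 + 27
= 39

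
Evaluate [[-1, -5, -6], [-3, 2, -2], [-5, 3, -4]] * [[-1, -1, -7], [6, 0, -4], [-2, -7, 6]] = C[0][0] = (-1)*(-1) + (-5)*(6) + (-6)*(-2) = -17
C[0][1] = (-1)*(-1) + (-5)*(0) + (-6)*(-7) = 43
C[0][2] = (-1)*(-7) + (-5)*(-4) + (-6)*(6) = -9
C[1][0] = (-3)*(-1) + (2)*(6) + (-2)*(-2) = 19
C[1][1] = (-3)*(-1) + (2)*(0) + (-2)*(-7) = 17
C[1][2] = (-3)*(-7) + (2)*(-4) + (-2)*(6) = 1
... (3 more cells)
= [[-17, 43, -9], [19, 17, 1], [31, 33, -1]]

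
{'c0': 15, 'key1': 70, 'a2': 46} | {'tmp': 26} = {'c0': 15, 'key1': 70, 'a2': 46, 'tmp': 26}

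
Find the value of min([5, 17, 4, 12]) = 4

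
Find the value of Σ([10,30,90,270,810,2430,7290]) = 10 + 30 + 90 + 270 + 810 + 2430 + 7290
= 10930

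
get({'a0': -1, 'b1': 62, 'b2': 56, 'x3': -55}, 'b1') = 62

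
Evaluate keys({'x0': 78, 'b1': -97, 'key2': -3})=['x0', 'b1', 'key2']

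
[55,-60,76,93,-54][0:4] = [55, -60, 76, 93]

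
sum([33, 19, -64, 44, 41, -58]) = 33 + 19 + (-64) + 44 + 41 + (-58)
= 15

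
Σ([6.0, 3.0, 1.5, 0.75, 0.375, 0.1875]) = 6.0 + 3.0 + 1.5 + 0.75 + 0.375 + 0.1875
= 11.8125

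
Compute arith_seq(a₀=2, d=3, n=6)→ a_0 = 2 + 0*3 = 2
a_1 = 2 + 1*3 = 5
a_2 = 2 + 2*3 = 8
...
= [2, 5, 8, 11, 14, 17]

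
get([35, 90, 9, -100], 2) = 9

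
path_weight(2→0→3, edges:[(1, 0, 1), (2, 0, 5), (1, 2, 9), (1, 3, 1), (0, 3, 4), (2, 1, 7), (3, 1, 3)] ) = 9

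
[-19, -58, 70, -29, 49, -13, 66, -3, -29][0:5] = [-19, -58, 70, -29, 49]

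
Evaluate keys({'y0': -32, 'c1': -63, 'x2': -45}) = ['y0', 'c1', 'x2']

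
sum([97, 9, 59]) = 165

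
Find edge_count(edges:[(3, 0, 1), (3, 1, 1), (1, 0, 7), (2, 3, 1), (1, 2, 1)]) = 5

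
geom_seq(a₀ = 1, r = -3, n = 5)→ [1, -3, 9, -27, 81]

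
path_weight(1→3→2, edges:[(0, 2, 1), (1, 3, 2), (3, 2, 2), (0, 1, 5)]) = 4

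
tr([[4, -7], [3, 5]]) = diagonal: 4 + 5
= 9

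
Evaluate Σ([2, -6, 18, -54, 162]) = 122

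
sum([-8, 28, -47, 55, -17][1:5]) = 19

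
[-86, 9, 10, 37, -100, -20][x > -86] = [9, 10, 37, -20]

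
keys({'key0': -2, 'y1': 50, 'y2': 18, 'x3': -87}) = ['key0', 'y1', 'y2', 'x3']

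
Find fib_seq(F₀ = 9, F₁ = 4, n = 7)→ F_2 = F_1 + F_0 = 13
F_3 = F_2 + F_1 = 17
F_4 = F_3 + F_2 = 30
...
= [9, 4, 13, 17, 30, 47, 77]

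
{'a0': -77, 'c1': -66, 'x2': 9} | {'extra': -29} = {'a0': -77, 'c1': -66, 'x2': 9, 'extra': -29}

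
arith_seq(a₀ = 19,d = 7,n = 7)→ [19, 26, 33, 40, 47, 54, 61]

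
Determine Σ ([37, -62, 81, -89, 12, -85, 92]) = 37 + (-62) + 81 + (-89) + 12 + (-85) + 92
= -14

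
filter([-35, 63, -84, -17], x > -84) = [-35, 63, -17]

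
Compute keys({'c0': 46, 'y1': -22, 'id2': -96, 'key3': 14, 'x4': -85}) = ['c0', 'y1', 'id2', 'key3', 'x4']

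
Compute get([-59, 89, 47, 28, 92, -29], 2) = 47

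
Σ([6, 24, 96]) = 6 + 24 + 96
= 126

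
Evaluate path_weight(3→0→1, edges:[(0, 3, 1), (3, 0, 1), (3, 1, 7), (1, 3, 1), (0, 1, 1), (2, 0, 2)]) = w(3→0)=1 + w(0→1)=1
= 2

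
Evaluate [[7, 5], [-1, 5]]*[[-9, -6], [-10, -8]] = [[-113, -82], [-41, -34]]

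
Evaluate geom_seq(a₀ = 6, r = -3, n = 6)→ a_0 = 6*(-3)^0 = 6
a_1 = 6*(-3)^1 = -18
a_2 = 6*(-3)^2 = 54
...
= [6, -18, 54, -162, 486, -1458]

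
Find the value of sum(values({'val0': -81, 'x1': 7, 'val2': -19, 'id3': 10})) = (-81) + 7 + (-19) + 10
= -83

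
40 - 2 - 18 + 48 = 68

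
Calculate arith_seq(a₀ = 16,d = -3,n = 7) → a_0 = 16 + 0*-3 = 16
a_1 = 16 + 1*-3 = 13
a_2 = 16 + 2*-3 = 10
...
= [16, 13, 10, 7, 4, 1, -2]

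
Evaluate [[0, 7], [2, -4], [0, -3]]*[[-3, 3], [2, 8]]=C[0][0] = (0)*(-3) + (7)*(2) = 14
C[0][1] = (0)*(3) + (7)*(8) = 56
C[1][0] = (2)*(-3) + (-4)*(2) = -14
C[1][1] = (2)*(3) + (-4)*(8) = -26
C[2][0] = (0)*(-3) + (-3)*(2) = -6
C[2][1] = (0)*(3) + (-3)*(8) = -24
= [[14, 56], [-14, -26], [-6, -24]]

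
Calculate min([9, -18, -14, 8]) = -18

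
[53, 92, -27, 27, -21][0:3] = [53, 92, -27]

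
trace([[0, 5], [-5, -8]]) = diagonal: 0 + (-8)
= -8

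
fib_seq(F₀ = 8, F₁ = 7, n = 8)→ F_2 = F_1 + F_0 = 15
F_3 = F_2 + F_1 = 22
F_4 = F_3 + F_2 = 37
...
= [8, 7, 15, 22, 37, 59, 96, 155]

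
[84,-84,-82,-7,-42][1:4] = [-84, -82, -7]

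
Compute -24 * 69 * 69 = -114264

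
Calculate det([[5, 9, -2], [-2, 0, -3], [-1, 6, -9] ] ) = (1)*(5)*det([[0, -3], [6, -9]]) + (-1)*(9)*det([[-2, -3], [-1, -9]]) + (1)*(-2)*det([[-2, 0], [-1, 6]])
= 90 + -135 + 24
= -21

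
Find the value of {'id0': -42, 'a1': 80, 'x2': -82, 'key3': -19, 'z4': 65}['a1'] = 80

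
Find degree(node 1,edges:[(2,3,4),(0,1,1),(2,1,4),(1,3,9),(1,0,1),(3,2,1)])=incident: (0,1), (2,1), (1,3), (1,0)
= 4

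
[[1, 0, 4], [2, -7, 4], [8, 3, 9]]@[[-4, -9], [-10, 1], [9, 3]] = [[32, 3], [98, -13], [19, -42]]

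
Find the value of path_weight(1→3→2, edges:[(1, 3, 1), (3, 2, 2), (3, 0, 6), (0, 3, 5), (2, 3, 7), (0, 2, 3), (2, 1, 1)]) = 3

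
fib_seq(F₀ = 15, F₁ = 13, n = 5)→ [15, 13, 28, 41, 69]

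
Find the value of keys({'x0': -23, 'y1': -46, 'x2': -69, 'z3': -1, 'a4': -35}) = ['x0', 'y1', 'x2', 'z3', 'a4']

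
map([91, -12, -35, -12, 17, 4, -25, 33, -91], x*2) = [182, -24, -70, -24, 34, 8, -50, 66, -182]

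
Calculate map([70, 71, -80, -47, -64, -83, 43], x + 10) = [80, 81, -70, -37, -54, -73, 53]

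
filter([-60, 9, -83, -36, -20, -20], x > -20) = keep x where x > -20: -60✗, 9✓, -83✗, -36✗, -20✗, -20✗
= [9]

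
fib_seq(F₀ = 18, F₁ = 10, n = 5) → F_2 = F_1 + F_0 = 28
F_3 = F_2 + F_1 = 38
F_4 = F_3 + F_2 = 66
= [18, 10, 28, 38, 66]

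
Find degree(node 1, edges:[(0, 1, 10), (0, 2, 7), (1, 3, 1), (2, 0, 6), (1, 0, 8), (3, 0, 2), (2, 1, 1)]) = incident: (0,1), (1,3), (1,0), (2,1)
= 4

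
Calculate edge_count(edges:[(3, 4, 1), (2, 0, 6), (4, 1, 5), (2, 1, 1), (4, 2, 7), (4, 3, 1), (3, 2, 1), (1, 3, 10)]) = 8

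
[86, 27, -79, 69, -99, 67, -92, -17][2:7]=[-79, 69, -99, 67, -92]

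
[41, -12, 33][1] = -12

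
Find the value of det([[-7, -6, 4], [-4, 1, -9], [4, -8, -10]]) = (1)*(-7)*det([[1, -9], [-8, -10]]) + (-1)*(-6)*det([[-4, -9], [4, -10]]) + (1)*(4)*det([[-4, 1], [4, -8]])
= 574 + 456 + 112
= 1142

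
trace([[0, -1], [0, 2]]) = 2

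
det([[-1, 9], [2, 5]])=(-1)*(5) - (9)*(2)
= -23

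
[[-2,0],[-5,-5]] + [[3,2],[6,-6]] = [[1, 2], [1, -11]]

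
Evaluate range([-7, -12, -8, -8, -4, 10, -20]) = 30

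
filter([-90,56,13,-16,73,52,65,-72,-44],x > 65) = keep x where x > 65: -90✗, 56✗, 13✗, -16✗, 73✓, 52✗, 65✗, -72✗, -44✗
= [73]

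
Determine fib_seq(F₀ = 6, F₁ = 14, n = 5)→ [6, 14, 20, 34, 54]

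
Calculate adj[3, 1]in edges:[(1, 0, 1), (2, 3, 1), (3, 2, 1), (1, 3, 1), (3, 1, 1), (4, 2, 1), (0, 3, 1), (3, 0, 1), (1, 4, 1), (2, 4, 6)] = 1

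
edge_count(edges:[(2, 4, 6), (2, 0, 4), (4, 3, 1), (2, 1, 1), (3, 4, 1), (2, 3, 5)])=6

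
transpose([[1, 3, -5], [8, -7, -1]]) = [[1, 8], [3, -7], [-5, -1]]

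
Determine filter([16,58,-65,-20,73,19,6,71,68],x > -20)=[16, 58, 73, 19, 6, 71, 68]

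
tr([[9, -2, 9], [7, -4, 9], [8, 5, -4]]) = diagonal: 9 + (-4) + (-4)
= 1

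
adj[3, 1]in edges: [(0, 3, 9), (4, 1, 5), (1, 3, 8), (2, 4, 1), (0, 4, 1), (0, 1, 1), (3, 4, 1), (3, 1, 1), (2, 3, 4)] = 1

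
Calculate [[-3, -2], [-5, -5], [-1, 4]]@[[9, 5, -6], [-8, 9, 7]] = C[0][0] = (-3)*(9) + (-2)*(-8) = -11
C[0][1] = (-3)*(5) + (-2)*(9) = -33
C[0][2] = (-3)*(-6) + (-2)*(7) = 4
C[1][0] = (-5)*(9) + (-5)*(-8) = -5
C[1][1] = (-5)*(5) + (-5)*(9) = -70
C[1][2] = (-5)*(-6) + (-5)*(7) = -5
... (3 more cells)
= [[-11, -33, 4], [-5, -70, -5], [-41, 31, 34]]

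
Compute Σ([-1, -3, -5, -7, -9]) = (-1) + (-3) + (-5) + (-7) + (-9)
= -25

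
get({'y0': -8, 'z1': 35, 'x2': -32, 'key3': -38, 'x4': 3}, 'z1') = 35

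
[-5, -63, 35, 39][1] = -63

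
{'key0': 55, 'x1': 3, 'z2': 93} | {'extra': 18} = {'key0': 55, 'x1': 3, 'z2': 93, 'extra': 18}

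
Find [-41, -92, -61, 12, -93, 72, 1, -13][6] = 1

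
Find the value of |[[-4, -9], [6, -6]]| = 78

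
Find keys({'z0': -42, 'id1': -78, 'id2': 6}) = ['z0', 'id1', 'id2']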